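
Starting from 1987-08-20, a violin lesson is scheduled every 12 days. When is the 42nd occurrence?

The 42nd occurrence is 41 intervals after the first: 41 × 12 = 492 days after 1987-08-20.
August has 31 days — 11 days to the end of August leaves 481.
From end of August to end of 1987 is 122 days (359 left).
January has 31 days (328 left).
February has 29 days (299 left).
March has 31 days (268 left).
April has 30 days (238 left).
May has 31 days (207 left).
June has 30 days (177 left).
July has 31 days (146 left).
August has 31 days (115 left).
September has 30 days (85 left).
October has 31 days (54 left).
November has 30 days (24 left).
24 days into December → 1988-12-24.

1988-12-24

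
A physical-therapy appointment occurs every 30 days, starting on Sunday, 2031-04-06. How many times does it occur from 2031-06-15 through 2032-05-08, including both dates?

11

Occurrences land 30·i days after 2031-04-06 for i = 0, 1, 2, …
2031-06-15 is 70 days after the start; 70 ÷ 30 = 2 remainder 10; since the remainder is 10, round up to i = 3. First occurrence in the window: #4 on 2031-07-05 (3×30 = 90 days in).
2032-05-08 is 398 days after the start; 398 ÷ 30 = 13 remainder 8. Last occurrence in the window: #14 on 2032-04-30.
Occurrences #4 through #14: 11 in total.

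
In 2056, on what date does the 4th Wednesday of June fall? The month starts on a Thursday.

June 2056 begins on a Thursday, so the first Wednesday is June 7 (6 days later).
The 4th Wednesday is 3 weeks later: 7 + 21 = 28.

June 28, 2056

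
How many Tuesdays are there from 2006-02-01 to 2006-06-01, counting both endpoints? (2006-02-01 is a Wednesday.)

17

2006-02-01 is a Wednesday; the first Tuesday on or after it is 2006-02-07 (6 days later).
From 2006-02-07 to 2006-06-01: 21 + 31 + 30 + 31 + 1 = 114 days (rest of February, March, April, May, June).
114 ÷ 7 = 16 full weeks with remainder 2, so 16 more Tuesdays after the first → 17.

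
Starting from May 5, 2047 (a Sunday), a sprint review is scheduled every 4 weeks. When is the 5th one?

August 25, 2047

The 5th occurrence is 4 intervals after the first: 4 × 28 = 112 days after May 5, 2047.
May has 31 days — 26 days to the end of May leaves 86.
June has 30 days (56 left).
July has 31 days (25 left).
25 days into August → August 25, 2047.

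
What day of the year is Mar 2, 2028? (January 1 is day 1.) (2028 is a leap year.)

Days in months before Mar: 31 + 29 = 60.
Plus 2 days into Mar → day 62.

62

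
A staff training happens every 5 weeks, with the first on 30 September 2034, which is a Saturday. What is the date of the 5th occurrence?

17 February 2035

The 5th occurrence is 4 intervals after the first: 4 × 35 = 140 days after 30 September 2034.
September has 30 days — 0 days to the end of September leaves 140.
October has 31 days (109 left).
November has 30 days (79 left).
December has 31 days (48 left).
January has 31 days (17 left).
17 days into February → 17 February 2035.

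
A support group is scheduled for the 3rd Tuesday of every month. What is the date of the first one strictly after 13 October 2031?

October 2031 starts on a Wednesday; its first Tuesday is the 7th, so the 3rd Tuesday is the 21st — 21 October 2031.
21 October 2031 is after 13 October 2031, so that is the next one.

21 October 2031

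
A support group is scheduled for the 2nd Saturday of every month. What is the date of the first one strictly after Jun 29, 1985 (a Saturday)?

Jun 1985 starts on a Saturday; its first Saturday is the 1st, so the 2nd Saturday is the 8th — Jun 8, 1985.
That is not after Jun 29, 1985, so look at Jul 1985.
Jul 1985 starts on a Monday; its first Saturday is the 6th, so the 2nd Saturday is the 13th — Jul 13, 1985.

Jul 13, 1985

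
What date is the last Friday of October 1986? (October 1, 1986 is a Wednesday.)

31 October 1986

October 1986 begins on a Wednesday, so the first Friday is October 3 (2 days later).
October 1986 has 31 days. Adding weeks: 3, 10, 17, 24, 31 — the last one ≤ 31 is the 31st.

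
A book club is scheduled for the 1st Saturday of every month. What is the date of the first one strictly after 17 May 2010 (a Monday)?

5 June 2010

May 2010 starts on a Saturday, so its 1st Saturday is 1 May 2010.
That is not after 17 May 2010, so look at June 2010.
June 2010 starts on a Tuesday, so its 1st Saturday is 5 June 2010 (4 days in).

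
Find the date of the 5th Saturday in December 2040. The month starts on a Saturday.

December 2040 begins on a Saturday, so the first Saturday is December 1.
The 5th Saturday is 4 weeks later: 1 + 28 = 29.

29 December 2040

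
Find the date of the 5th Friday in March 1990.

March 30, 1990

March 1990 begins on a Thursday, so the first Friday is March 2 (1 day later).
The 5th Friday is 4 weeks later: 2 + 28 = 30.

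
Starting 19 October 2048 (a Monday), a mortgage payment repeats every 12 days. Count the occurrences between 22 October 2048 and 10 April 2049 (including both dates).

14

Occurrences land 12·i days after 19 October 2048 for i = 0, 1, 2, …
22 October 2048 is 3 days after the start; 3 ÷ 12 = 0 remainder 3; since the remainder is 3, round up to i = 1. First occurrence in the window: #2 on 31 October 2048 (1×12 = 12 days in).
10 April 2049 is 173 days after the start; 173 ÷ 12 = 14 remainder 5. Last occurrence in the window: #15 on 5 April 2049.
Occurrences #2 through #15: 14 in total.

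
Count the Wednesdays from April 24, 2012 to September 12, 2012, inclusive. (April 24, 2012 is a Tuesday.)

21

April 24, 2012 is a Tuesday; the first Wednesday on or after it is April 25, 2012 (1 day later).
From April 25, 2012 to September 12, 2012: 5 + 31 + 30 + 31 + 31 + 12 = 140 days (rest of April, May, June, July, August, September).
140 ÷ 7 = 20 full weeks with remainder 0, so 20 more Wednesdays after the first → 21.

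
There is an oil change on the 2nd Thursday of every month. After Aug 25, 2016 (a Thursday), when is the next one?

Sep 8, 2016

Aug 2016 starts on a Monday; its first Thursday is the 4th, so the 2nd Thursday is the 11th — Aug 11, 2016.
That is not after Aug 25, 2016, so look at Sep 2016.
Sep 2016 starts on a Thursday; its first Thursday is the 1st, so the 2nd Thursday is the 8th — Sep 8, 2016.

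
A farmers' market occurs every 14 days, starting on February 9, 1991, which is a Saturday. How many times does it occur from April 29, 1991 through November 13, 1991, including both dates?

14

Occurrences land 14·i days after February 9, 1991 for i = 0, 1, 2, …
April 29, 1991 is 79 days after the start; 79 ÷ 14 = 5 remainder 9; since the remainder is 9, round up to i = 6. First occurrence in the window: #7 on May 4, 1991 (6×14 = 84 days in).
November 13, 1991 is 277 days after the start; 277 ÷ 14 = 19 remainder 11. Last occurrence in the window: #20 on November 2, 1991.
Occurrences #7 through #20: 14 in total.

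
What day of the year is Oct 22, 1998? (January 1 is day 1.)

Days in months before Oct: 31 + 28 + 31 + 30 + 31 + 30 + 31 + 31 + 30 = 273.
Plus 22 days into Oct → day 295.

295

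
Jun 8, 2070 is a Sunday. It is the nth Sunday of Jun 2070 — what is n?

2nd

Day 8 falls in week ⌈8/7⌉ of the month.
Days 1–7 hold the 1st Sunday, 8–14 the 2nd, 15–21 the 3rd, 22–28 the 4th, 29–31 the 5th.
8 is in the range for the 2nd.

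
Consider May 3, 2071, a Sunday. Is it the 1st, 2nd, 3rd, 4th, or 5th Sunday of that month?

Day 3 falls in week ⌈3/7⌉ of the month.
Days 1–7 hold the 1st Sunday, 8–14 the 2nd, 15–21 the 3rd, 22–28 the 4th, 29–31 the 5th.
3 is in the range for the 1st.

1st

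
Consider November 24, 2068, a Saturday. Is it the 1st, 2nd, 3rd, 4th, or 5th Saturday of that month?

4th

Day 24 falls in week ⌈24/7⌉ of the month.
Days 1–7 hold the 1st Saturday, 8–14 the 2nd, 15–21 the 3rd, 22–28 the 4th, 29–31 the 5th.
24 is in the range for the 4th.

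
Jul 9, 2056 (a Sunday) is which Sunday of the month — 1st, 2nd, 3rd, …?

Day 9 falls in week ⌈9/7⌉ of the month.
Days 1–7 hold the 1st Sunday, 8–14 the 2nd, 15–21 the 3rd, 22–28 the 4th, 29–31 the 5th.
9 is in the range for the 2nd.

2nd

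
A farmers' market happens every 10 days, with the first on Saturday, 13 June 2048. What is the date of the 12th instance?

1 October 2048

The 12th occurrence is 11 intervals after the first: 11 × 10 = 110 days after 13 June 2048.
June has 30 days — 17 days to the end of June leaves 93.
July has 31 days (62 left).
August has 31 days (31 left).
September has 30 days (1 left).
1 day into October → 1 October 2048.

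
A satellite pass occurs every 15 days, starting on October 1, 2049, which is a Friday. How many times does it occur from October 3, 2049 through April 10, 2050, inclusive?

Occurrences land 15·i days after October 1, 2049 for i = 0, 1, 2, …
October 3, 2049 is 2 days after the start; 2 ÷ 15 = 0 remainder 2; since the remainder is 2, round up to i = 1. First occurrence in the window: #2 on October 16, 2049 (1×15 = 15 days in).
April 10, 2050 is 191 days after the start; 191 ÷ 15 = 12 remainder 11. Last occurrence in the window: #13 on March 30, 2050.
Occurrences #2 through #13: 12 in total.

12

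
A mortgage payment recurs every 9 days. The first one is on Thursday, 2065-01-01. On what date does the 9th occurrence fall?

2065-03-14

The 9th occurrence is 8 intervals after the first: 8 × 9 = 72 days after 2065-01-01.
January has 31 days — 30 days to the end of January leaves 42.
February has 28 days (14 left).
14 days into March → 2065-03-14.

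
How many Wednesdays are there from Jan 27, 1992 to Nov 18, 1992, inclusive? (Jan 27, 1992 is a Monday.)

43

Jan 27, 1992 is a Monday; the first Wednesday on or after it is Jan 29, 1992 (2 days later).
From Jan 29, 1992 to Nov 18, 1992: 2 + 29 + 31 + 30 + 31 + 30 + 31 + 31 + 30 + 31 + 18 = 294 days (rest of Jan, Feb, Mar, Apr, May, Jun, Jul, Aug, Sep, Oct, Nov).
294 ÷ 7 = 42 full weeks with remainder 0, so 42 more Wednesdays after the first → 43.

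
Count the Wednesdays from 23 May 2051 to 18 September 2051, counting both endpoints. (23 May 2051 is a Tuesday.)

23 May 2051 is a Tuesday; the first Wednesday on or after it is 24 May 2051 (1 day later).
From 24 May 2051 to 18 September 2051: 7 + 30 + 31 + 31 + 18 = 117 days (rest of May, June, July, August, September).
117 ÷ 7 = 16 full weeks with remainder 5, so 16 more Wednesdays after the first → 17.

17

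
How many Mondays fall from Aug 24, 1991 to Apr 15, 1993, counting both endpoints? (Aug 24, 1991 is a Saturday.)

86

Aug 24, 1991 is a Saturday; the first Monday on or after it is Aug 26, 1991 (2 days later).
From Aug 26, 1991 to Apr 15, 1993: 127 + 366 + 105 = 598 days (rest of 1991, 1992, to Apr 15, 1993 in 1993).
598 ÷ 7 = 85 full weeks with remainder 3, so 85 more Mondays after the first → 86.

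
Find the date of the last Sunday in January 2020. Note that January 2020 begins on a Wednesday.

January 26, 2020

January 2020 begins on a Wednesday, so the first Sunday is January 5 (4 days later).
January 2020 has 31 days. Adding weeks: 5, 12, 19, 26 — the last one ≤ 31 is the 26th.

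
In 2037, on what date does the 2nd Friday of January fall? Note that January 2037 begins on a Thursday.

January 2037 begins on a Thursday, so the first Friday is January 2 (1 day later).
The 2nd Friday is 1 weeks later: 2 + 7 = 9.

9 January 2037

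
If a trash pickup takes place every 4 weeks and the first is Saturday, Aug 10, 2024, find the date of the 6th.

The 6th occurrence is 5 intervals after the first: 5 × 28 = 140 days after Aug 10, 2024.
Aug has 31 days — 21 days to the end of Aug leaves 119.
Sep has 30 days (89 left).
Oct has 31 days (58 left).
Nov has 30 days (28 left).
28 days into Dec → Dec 28, 2024.

Dec 28, 2024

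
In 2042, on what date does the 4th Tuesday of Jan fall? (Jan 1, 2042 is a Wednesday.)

Jan 28, 2042

Jan 2042 begins on a Wednesday, so the first Tuesday is Jan 7 (6 days later).
The 4th Tuesday is 3 weeks later: 7 + 21 = 28.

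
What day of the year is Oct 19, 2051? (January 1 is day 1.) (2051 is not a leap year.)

Days in months before Oct: 31 + 28 + 31 + 30 + 31 + 30 + 31 + 31 + 30 = 273.
Plus 19 days into Oct → day 292.

292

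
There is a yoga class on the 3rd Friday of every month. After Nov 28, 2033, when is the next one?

Nov 2033 starts on a Tuesday; its first Friday is the 4th, so the 3rd Friday is the 18th — Nov 18, 2033.
That is not after Nov 28, 2033, so look at Dec 2033.
Dec 2033 starts on a Thursday; its first Friday is the 2nd, so the 3rd Friday is the 16th — Dec 16, 2033.

Dec 16, 2033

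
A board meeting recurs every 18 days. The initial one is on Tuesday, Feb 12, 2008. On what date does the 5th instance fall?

Apr 24, 2008

The 5th occurrence is 4 intervals after the first: 4 × 18 = 72 days after Feb 12, 2008.
Feb has 29 days — 17 days to the end of Feb leaves 55.
Mar has 31 days (24 left).
24 days into Apr → Apr 24, 2008.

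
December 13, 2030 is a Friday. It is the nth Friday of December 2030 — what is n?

Day 13 falls in week ⌈13/7⌉ of the month.
Days 1–7 hold the 1st Friday, 8–14 the 2nd, 15–21 the 3rd, 22–28 the 4th, 29–31 the 5th.
13 is in the range for the 2nd.

2nd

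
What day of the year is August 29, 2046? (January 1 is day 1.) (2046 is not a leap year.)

241

Days in months before August: 31 + 28 + 31 + 30 + 31 + 30 + 31 = 212.
Plus 29 days into August → day 241.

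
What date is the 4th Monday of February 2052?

February 2052 begins on a Thursday, so the first Monday is February 5 (4 days later).
The 4th Monday is 3 weeks later: 5 + 21 = 26.

February 26, 2052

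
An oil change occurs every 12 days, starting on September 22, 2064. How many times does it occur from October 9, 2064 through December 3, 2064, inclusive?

5

Occurrences land 12·i days after September 22, 2064 for i = 0, 1, 2, …
October 9, 2064 is 17 days after the start; 17 ÷ 12 = 1 remainder 5; since the remainder is 5, round up to i = 2. First occurrence in the window: #3 on October 16, 2064 (2×12 = 24 days in).
December 3, 2064 is 72 days after the start; 72 ÷ 12 = 6 remainder 0. Last occurrence in the window: #7 on December 3, 2064.
Occurrences #3 through #7: 5 in total.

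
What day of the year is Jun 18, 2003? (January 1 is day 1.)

Days in months before Jun: 31 + 28 + 31 + 30 + 31 = 151.
Plus 18 days into Jun → day 169.

169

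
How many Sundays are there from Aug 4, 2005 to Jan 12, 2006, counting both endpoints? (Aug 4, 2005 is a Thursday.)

Aug 4, 2005 is a Thursday; the first Sunday on or after it is Aug 7, 2005 (3 days later).
From Aug 7, 2005 to Jan 12, 2006: 24 + 30 + 31 + 30 + 31 + 12 = 158 days (rest of Aug, Sep, Oct, Nov, Dec, Jan).
158 ÷ 7 = 22 full weeks with remainder 4, so 22 more Sundays after the first → 23.

23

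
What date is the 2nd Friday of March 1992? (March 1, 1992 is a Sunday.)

March 1992 begins on a Sunday, so the first Friday is March 6 (5 days later).
The 2nd Friday is 1 weeks later: 6 + 7 = 13.

1992-03-13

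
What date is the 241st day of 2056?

Jan has 31 days (241 − 31 = 210 remain).
Feb has 29 days (210 − 29 = 181 remain).
Mar has 31 days (181 − 31 = 150 remain).
Apr has 30 days (150 − 30 = 120 remain).
May has 31 days (120 − 31 = 89 remain).
Jun has 30 days (89 − 30 = 59 remain).
Jul has 31 days (59 − 31 = 28 remain).
28 into Aug → Aug 28.

Aug 28, 2056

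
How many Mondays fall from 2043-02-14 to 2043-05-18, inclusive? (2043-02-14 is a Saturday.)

14

2043-02-14 is a Saturday; the first Monday on or after it is 2043-02-16 (2 days later).
From 2043-02-16 to 2043-05-18: 12 + 31 + 30 + 18 = 91 days (rest of February, March, April, May).
91 ÷ 7 = 13 full weeks with remainder 0, so 13 more Mondays after the first → 14.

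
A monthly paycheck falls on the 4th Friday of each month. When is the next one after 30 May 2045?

23 June 2045

May 2045 starts on a Monday; its first Friday is the 5th, so the 4th Friday is the 26th — 26 May 2045.
That is not after 30 May 2045, so look at June 2045.
June 2045 starts on a Thursday; its first Friday is the 2nd, so the 4th Friday is the 23rd — 23 June 2045.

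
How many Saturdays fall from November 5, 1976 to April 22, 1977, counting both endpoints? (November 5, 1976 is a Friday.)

24

November 5, 1976 is a Friday; the first Saturday on or after it is November 6, 1976 (1 day later).
From November 6, 1976 to April 22, 1977: 24 + 31 + 31 + 28 + 31 + 22 = 167 days (rest of November, December, January, February, March, April).
167 ÷ 7 = 23 full weeks with remainder 6, so 23 more Saturdays after the first → 24.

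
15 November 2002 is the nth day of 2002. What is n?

Days in months before November: 31 + 28 + 31 + 30 + 31 + 30 + 31 + 31 + 30 + 31 = 304.
Plus 15 days into November → day 319.

319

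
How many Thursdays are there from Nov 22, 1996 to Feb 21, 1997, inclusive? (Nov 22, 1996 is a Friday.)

Nov 22, 1996 is a Friday; the first Thursday on or after it is Nov 28, 1996 (6 days later).
From Nov 28, 1996 to Feb 21, 1997: 2 + 31 + 31 + 21 = 85 days (rest of Nov, Dec, Jan, Feb).
85 ÷ 7 = 12 full weeks with remainder 1, so 12 more Thursdays after the first → 13.

13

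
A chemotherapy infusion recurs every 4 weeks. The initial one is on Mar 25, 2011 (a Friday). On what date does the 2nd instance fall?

The 2nd occurrence is 1 interval after the first: 1 × 28 = 28 days after Mar 25, 2011.
Mar has 31 days — 6 days to the end of Mar leaves 22.
22 days into Apr → Apr 22, 2011.

Apr 22, 2011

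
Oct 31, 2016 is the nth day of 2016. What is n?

Days in months before Oct: 31 + 29 + 31 + 30 + 31 + 30 + 31 + 31 + 30 = 274.
Plus 31 days into Oct → day 305.

305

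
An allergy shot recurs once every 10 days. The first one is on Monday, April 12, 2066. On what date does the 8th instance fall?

The 8th occurrence is 7 intervals after the first: 7 × 10 = 70 days after April 12, 2066.
April has 30 days — 18 days to the end of April leaves 52.
May has 31 days (21 left).
21 days into June → June 21, 2066.

June 21, 2066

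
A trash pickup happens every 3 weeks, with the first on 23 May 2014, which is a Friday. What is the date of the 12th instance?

The 12th occurrence is 11 intervals after the first: 11 × 21 = 231 days after 23 May 2014.
May has 31 days — 8 days to the end of May leaves 223.
June has 30 days (193 left).
July has 31 days (162 left).
August has 31 days (131 left).
September has 30 days (101 left).
October has 31 days (70 left).
November has 30 days (40 left).
December has 31 days (9 left).
9 days into January → 9 January 2015.

9 January 2015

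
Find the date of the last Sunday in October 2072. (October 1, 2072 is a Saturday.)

October 30, 2072

October 2072 begins on a Saturday, so the first Sunday is October 2 (1 day later).
October 2072 has 31 days. Adding weeks: 2, 9, 16, 23, 30 — the last one ≤ 31 is the 30th.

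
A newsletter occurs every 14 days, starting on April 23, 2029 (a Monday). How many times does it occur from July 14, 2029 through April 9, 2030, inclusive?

20

Occurrences land 14·i days after April 23, 2029 for i = 0, 1, 2, …
July 14, 2029 is 82 days after the start; 82 ÷ 14 = 5 remainder 12; since the remainder is 12, round up to i = 6. First occurrence in the window: #7 on July 16, 2029 (6×14 = 84 days in).
April 9, 2030 is 351 days after the start; 351 ÷ 14 = 25 remainder 1. Last occurrence in the window: #26 on April 8, 2030.
Occurrences #7 through #26: 20 in total.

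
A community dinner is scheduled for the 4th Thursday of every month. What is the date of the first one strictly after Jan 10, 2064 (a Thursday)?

Jan 2064 starts on a Tuesday; its first Thursday is the 3rd, so the 4th Thursday is the 24th — Jan 24, 2064.
Jan 24, 2064 is after Jan 10, 2064, so that is the next one.

Jan 24, 2064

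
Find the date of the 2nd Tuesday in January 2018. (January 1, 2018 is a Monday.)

January 2018 begins on a Monday, so the first Tuesday is January 2 (1 day later).
The 2nd Tuesday is 1 weeks later: 2 + 7 = 9.

2018-01-09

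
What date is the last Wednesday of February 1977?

February 1977 begins on a Tuesday, so the first Wednesday is February 2 (1 day later).
February 1977 has 28 days. Adding weeks: 2, 9, 16, 23 — the last one ≤ 28 is the 23rd.

February 23, 1977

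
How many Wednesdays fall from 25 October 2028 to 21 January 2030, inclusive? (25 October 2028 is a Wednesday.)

25 October 2028 is a Wednesday; the first Wednesday on or after it is 25 October 2028.
From 25 October 2028 to 21 January 2030: 67 + 365 + 21 = 453 days (rest of 2028, 2029, to 21 January 2030 in 2030).
453 ÷ 7 = 64 full weeks with remainder 5, so 64 more Wednesdays after the first → 65.

65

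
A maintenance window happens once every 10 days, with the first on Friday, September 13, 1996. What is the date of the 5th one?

October 23, 1996

The 5th occurrence is 4 intervals after the first: 4 × 10 = 40 days after September 13, 1996.
September has 30 days — 17 days to the end of September leaves 23.
23 days into October → October 23, 1996.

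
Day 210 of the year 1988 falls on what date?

Jan has 31 days (210 − 31 = 179 remain).
Feb has 29 days (179 − 29 = 150 remain).
Mar has 31 days (150 − 31 = 119 remain).
Apr has 30 days (119 − 30 = 89 remain).
May has 31 days (89 − 31 = 58 remain).
Jun has 30 days (58 − 30 = 28 remain).
28 into Jul → Jul 28.

Jul 28, 1988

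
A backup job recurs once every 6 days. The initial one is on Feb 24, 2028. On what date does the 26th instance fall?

The 26th occurrence is 25 intervals after the first: 25 × 6 = 150 days after Feb 24, 2028.
Feb has 29 days — 5 days to the end of Feb leaves 145.
Mar has 31 days (114 left).
Apr has 30 days (84 left).
May has 31 days (53 left).
Jun has 30 days (23 left).
23 days into Jul → Jul 23, 2028.

Jul 23, 2028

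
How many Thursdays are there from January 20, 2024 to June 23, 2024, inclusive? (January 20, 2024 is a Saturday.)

January 20, 2024 is a Saturday; the first Thursday on or after it is January 25, 2024 (5 days later).
From January 25, 2024 to June 23, 2024: 6 + 29 + 31 + 30 + 31 + 23 = 150 days (rest of January, February, March, April, May, June).
150 ÷ 7 = 21 full weeks with remainder 3, so 21 more Thursdays after the first → 22.

22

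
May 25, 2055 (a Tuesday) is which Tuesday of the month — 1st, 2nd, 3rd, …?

Day 25 falls in week ⌈25/7⌉ of the month.
Days 1–7 hold the 1st Tuesday, 8–14 the 2nd, 15–21 the 3rd, 22–28 the 4th, 29–31 the 5th.
25 is in the range for the 4th.

4th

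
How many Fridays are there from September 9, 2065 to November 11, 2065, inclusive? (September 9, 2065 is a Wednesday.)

September 9, 2065 is a Wednesday; the first Friday on or after it is September 11, 2065 (2 days later).
From September 11, 2065 to November 11, 2065: 19 + 31 + 11 = 61 days (rest of September, October, November).
61 ÷ 7 = 8 full weeks with remainder 5, so 8 more Fridays after the first → 9.

9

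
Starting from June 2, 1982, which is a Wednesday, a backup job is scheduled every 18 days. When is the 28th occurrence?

October 1, 1983

The 28th occurrence is 27 intervals after the first: 27 × 18 = 486 days after June 2, 1982.
June has 30 days — 28 days to the end of June leaves 458.
From end of June to end of 1982 is 184 days (274 left).
January has 31 days (243 left).
February has 28 days (215 left).
March has 31 days (184 left).
April has 30 days (154 left).
May has 31 days (123 left).
June has 30 days (93 left).
July has 31 days (62 left).
August has 31 days (31 left).
September has 30 days (1 left).
1 day into October → October 1, 1983.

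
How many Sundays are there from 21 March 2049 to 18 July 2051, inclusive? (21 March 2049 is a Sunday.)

21 March 2049 is a Sunday; the first Sunday on or after it is 21 March 2049.
From 21 March 2049 to 18 July 2051: 285 + 365 + 199 = 849 days (rest of 2049, 2050, to 18 July 2051 in 2051).
849 ÷ 7 = 121 full weeks with remainder 2, so 121 more Sundays after the first → 122.

122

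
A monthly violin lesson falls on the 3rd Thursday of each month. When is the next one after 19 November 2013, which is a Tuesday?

November 2013 starts on a Friday; its first Thursday is the 7th, so the 3rd Thursday is the 21st — 21 November 2013.
21 November 2013 is after 19 November 2013, so that is the next one.

21 November 2013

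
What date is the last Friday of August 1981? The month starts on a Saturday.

August 28, 1981

August 1981 begins on a Saturday, so the first Friday is August 7 (6 days later).
August 1981 has 31 days. Adding weeks: 7, 14, 21, 28 — the last one ≤ 31 is the 28th.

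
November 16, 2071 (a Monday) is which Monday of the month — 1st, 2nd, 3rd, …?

Day 16 falls in week ⌈16/7⌉ of the month.
Days 1–7 hold the 1st Monday, 8–14 the 2nd, 15–21 the 3rd, 22–28 the 4th, 29–31 the 5th.
16 is in the range for the 3rd.

3rd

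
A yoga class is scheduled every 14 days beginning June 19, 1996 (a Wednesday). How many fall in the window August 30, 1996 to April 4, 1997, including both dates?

Occurrences land 14·i days after June 19, 1996 for i = 0, 1, 2, …
August 30, 1996 is 72 days after the start; 72 ÷ 14 = 5 remainder 2; since the remainder is 2, round up to i = 6. First occurrence in the window: #7 on September 11, 1996 (6×14 = 84 days in).
April 4, 1997 is 289 days after the start; 289 ÷ 14 = 20 remainder 9. Last occurrence in the window: #21 on March 26, 1997.
Occurrences #7 through #21: 15 in total.

15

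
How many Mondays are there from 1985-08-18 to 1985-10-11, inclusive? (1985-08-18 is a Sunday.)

1985-08-18 is a Sunday; the first Monday on or after it is 1985-08-19 (1 day later).
From 1985-08-19 to 1985-10-11: 12 + 30 + 11 = 53 days (rest of August, September, October).
53 ÷ 7 = 7 full weeks with remainder 4, so 7 more Mondays after the first → 8.

8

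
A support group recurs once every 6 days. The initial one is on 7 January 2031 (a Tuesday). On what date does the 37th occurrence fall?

The 37th occurrence is 36 intervals after the first: 36 × 6 = 216 days after 7 January 2031.
January has 31 days — 24 days to the end of January leaves 192.
February has 28 days (164 left).
March has 31 days (133 left).
April has 30 days (103 left).
May has 31 days (72 left).
June has 30 days (42 left).
July has 31 days (11 left).
11 days into August → 11 August 2031.

11 August 2031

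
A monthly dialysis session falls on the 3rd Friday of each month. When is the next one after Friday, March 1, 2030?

March 15, 2030

March 2030 starts on a Friday; its first Friday is the 1st, so the 3rd Friday is the 15th — March 15, 2030.
March 15, 2030 is after March 1, 2030, so that is the next one.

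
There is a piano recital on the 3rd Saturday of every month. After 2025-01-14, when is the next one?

January 2025 starts on a Wednesday; its first Saturday is the 4th, so the 3rd Saturday is the 18th — 2025-01-18.
2025-01-18 is after 2025-01-14, so that is the next one.

2025-01-18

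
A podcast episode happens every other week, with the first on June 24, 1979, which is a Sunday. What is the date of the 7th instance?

The 7th occurrence is 6 intervals after the first: 6 × 14 = 84 days after June 24, 1979.
June has 30 days — 6 days to the end of June leaves 78.
July has 31 days (47 left).
August has 31 days (16 left).
16 days into September → September 16, 1979.

September 16, 1979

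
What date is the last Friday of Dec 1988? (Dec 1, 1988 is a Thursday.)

Dec 1988 begins on a Thursday, so the first Friday is Dec 2 (1 day later).
Dec 1988 has 31 days. Adding weeks: 2, 9, 16, 23, 30 — the last one ≤ 31 is the 30th.

Dec 30, 1988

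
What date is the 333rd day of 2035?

January has 31 days (333 − 31 = 302 remain).
February has 28 days (302 − 28 = 274 remain).
March has 31 days (274 − 31 = 243 remain).
April has 30 days (243 − 30 = 213 remain).
May has 31 days (213 − 31 = 182 remain).
June has 30 days (182 − 30 = 152 remain).
July has 31 days (152 − 31 = 121 remain).
August has 31 days (121 − 31 = 90 remain).
September has 30 days (90 − 30 = 60 remain).
October has 31 days (60 − 31 = 29 remain).
29 into November → November 29.

29 November 2035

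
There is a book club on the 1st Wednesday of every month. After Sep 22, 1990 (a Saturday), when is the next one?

Oct 3, 1990

Sep 1990 starts on a Saturday, so its 1st Wednesday is Sep 5, 1990 (4 days in).
That is not after Sep 22, 1990, so look at Oct 1990.
Oct 1990 starts on a Monday, so its 1st Wednesday is Oct 3, 1990 (2 days in).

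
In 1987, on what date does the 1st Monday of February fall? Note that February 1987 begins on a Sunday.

1987-02-02

February 1987 begins on a Sunday, so the first Monday is February 2 (1 day later).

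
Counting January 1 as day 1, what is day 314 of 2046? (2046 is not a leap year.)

Nov 10, 2046

Jan has 31 days (314 − 31 = 283 remain).
Feb has 28 days (283 − 28 = 255 remain).
Mar has 31 days (255 − 31 = 224 remain).
Apr has 30 days (224 − 30 = 194 remain).
May has 31 days (194 − 31 = 163 remain).
Jun has 30 days (163 − 30 = 133 remain).
Jul has 31 days (133 − 31 = 102 remain).
Aug has 31 days (102 − 31 = 71 remain).
Sep has 30 days (71 − 30 = 41 remain).
Oct has 31 days (41 − 31 = 10 remain).
10 into Nov → Nov 10.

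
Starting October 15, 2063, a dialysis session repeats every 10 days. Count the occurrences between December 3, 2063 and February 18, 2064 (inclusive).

8

Occurrences land 10·i days after October 15, 2063 for i = 0, 1, 2, …
December 3, 2063 is 49 days after the start; 49 ÷ 10 = 4 remainder 9; since the remainder is 9, round up to i = 5. First occurrence in the window: #6 on December 4, 2063 (5×10 = 50 days in).
February 18, 2064 is 126 days after the start; 126 ÷ 10 = 12 remainder 6. Last occurrence in the window: #13 on February 12, 2064.
Occurrences #6 through #13: 8 in total.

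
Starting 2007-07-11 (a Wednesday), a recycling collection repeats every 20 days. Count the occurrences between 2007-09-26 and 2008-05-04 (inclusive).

11

Occurrences land 20·i days after 2007-07-11 for i = 0, 1, 2, …
2007-09-26 is 77 days after the start; 77 ÷ 20 = 3 remainder 17; since the remainder is 17, round up to i = 4. First occurrence in the window: #5 on 2007-09-29 (4×20 = 80 days in).
2008-05-04 is 298 days after the start; 298 ÷ 20 = 14 remainder 18. Last occurrence in the window: #15 on 2008-04-16.
Occurrences #5 through #15: 11 in total.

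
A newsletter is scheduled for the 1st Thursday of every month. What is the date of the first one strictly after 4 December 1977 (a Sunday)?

5 January 1978

December 1977 starts on a Thursday, so its 1st Thursday is 1 December 1977.
That is not after 4 December 1977, so look at January 1978.
January 1978 starts on a Sunday, so its 1st Thursday is 5 January 1978 (4 days in).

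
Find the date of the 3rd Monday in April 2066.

April 2066 begins on a Thursday, so the first Monday is April 5 (4 days later).
The 3rd Monday is 2 weeks later: 5 + 14 = 19.

2066-04-19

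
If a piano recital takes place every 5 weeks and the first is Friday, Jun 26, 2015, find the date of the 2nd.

Jul 31, 2015

The 2nd occurrence is 1 interval after the first: 1 × 35 = 35 days after Jun 26, 2015.
Jun has 30 days — 4 days to the end of Jun leaves 31.
31 days into Jul → Jul 31, 2015.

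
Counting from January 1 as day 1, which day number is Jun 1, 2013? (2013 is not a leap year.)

Days in months before Jun: 31 + 28 + 31 + 30 + 31 = 151.
Plus 1 day into Jun → day 152.

152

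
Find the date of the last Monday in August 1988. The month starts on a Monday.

1988-08-29

August 1988 begins on a Monday, so the first Monday is August 1.
August 1988 has 31 days. Adding weeks: 1, 8, 15, 22, 29 — the last one ≤ 31 is the 29th.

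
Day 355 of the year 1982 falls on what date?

January has 31 days (355 − 31 = 324 remain).
February has 28 days (324 − 28 = 296 remain).
March has 31 days (296 − 31 = 265 remain).
April has 30 days (265 − 30 = 235 remain).
May has 31 days (235 − 31 = 204 remain).
June has 30 days (204 − 30 = 174 remain).
July has 31 days (174 − 31 = 143 remain).
August has 31 days (143 − 31 = 112 remain).
September has 30 days (112 − 30 = 82 remain).
October has 31 days (82 − 31 = 51 remain).
November has 30 days (51 − 30 = 21 remain).
21 into December → December 21.

21 December 1982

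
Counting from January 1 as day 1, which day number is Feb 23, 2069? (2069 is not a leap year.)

Days in months before Feb: 31 = 31.
Plus 23 days into Feb → day 54.

54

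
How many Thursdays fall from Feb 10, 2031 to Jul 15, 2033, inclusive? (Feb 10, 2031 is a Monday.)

127

Feb 10, 2031 is a Monday; the first Thursday on or after it is Feb 13, 2031 (3 days later).
From Feb 13, 2031 to Jul 15, 2033: 321 + 366 + 196 = 883 days (rest of 2031, 2032, to Jul 15, 2033 in 2033).
883 ÷ 7 = 126 full weeks with remainder 1, so 126 more Thursdays after the first → 127.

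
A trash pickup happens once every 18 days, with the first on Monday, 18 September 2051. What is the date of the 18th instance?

20 July 2052

The 18th occurrence is 17 intervals after the first: 17 × 18 = 306 days after 18 September 2051.
September has 30 days — 12 days to the end of September leaves 294.
October has 31 days (263 left).
November has 30 days (233 left).
December has 31 days (202 left).
January has 31 days (171 left).
February has 29 days (142 left).
March has 31 days (111 left).
April has 30 days (81 left).
May has 31 days (50 left).
June has 30 days (20 left).
20 days into July → 20 July 2052.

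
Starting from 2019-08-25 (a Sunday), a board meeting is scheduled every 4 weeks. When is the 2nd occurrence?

The 2nd occurrence is 1 interval after the first: 1 × 28 = 28 days after 2019-08-25.
August has 31 days — 6 days to the end of August leaves 22.
22 days into September → 2019-09-22.

2019-09-22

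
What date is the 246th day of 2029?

2029-09-03

January has 31 days (246 − 31 = 215 remain).
February has 28 days (215 − 28 = 187 remain).
March has 31 days (187 − 31 = 156 remain).
April has 30 days (156 − 30 = 126 remain).
May has 31 days (126 − 31 = 95 remain).
June has 30 days (95 − 30 = 65 remain).
July has 31 days (65 − 31 = 34 remain).
August has 31 days (34 − 31 = 3 remain).
3 into September → September 3.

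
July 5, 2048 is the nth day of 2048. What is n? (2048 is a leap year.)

Days in months before July: 31 + 29 + 31 + 30 + 31 + 30 = 182.
Plus 5 days into July → day 187.

187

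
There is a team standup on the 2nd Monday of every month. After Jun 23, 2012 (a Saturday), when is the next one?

Jul 9, 2012

Jun 2012 starts on a Friday; its first Monday is the 4th, so the 2nd Monday is the 11th — Jun 11, 2012.
That is not after Jun 23, 2012, so look at Jul 2012.
Jul 2012 starts on a Sunday; its first Monday is the 2nd, so the 2nd Monday is the 9th — Jul 9, 2012.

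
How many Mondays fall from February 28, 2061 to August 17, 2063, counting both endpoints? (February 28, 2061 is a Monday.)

129

February 28, 2061 is a Monday; the first Monday on or after it is February 28, 2061.
From February 28, 2061 to August 17, 2063: 306 + 365 + 229 = 900 days (rest of 2061, 2062, to August 17, 2063 in 2063).
900 ÷ 7 = 128 full weeks with remainder 4, so 128 more Mondays after the first → 129.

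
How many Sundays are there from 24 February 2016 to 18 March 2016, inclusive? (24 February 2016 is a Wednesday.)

3

24 February 2016 is a Wednesday; the first Sunday on or after it is 28 February 2016 (4 days later).
From 28 February 2016 to 18 March 2016: 1 + 18 = 19 days (rest of February, March).
19 ÷ 7 = 2 full weeks with remainder 5, so 2 more Sundays after the first → 3.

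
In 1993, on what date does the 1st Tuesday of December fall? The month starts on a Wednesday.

December 1993 begins on a Wednesday, so the first Tuesday is December 7 (6 days later).

7 December 1993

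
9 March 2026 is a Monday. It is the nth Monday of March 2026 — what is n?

2nd

Day 9 falls in week ⌈9/7⌉ of the month.
Days 1–7 hold the 1st Monday, 8–14 the 2nd, 15–21 the 3rd, 22–28 the 4th, 29–31 the 5th.
9 is in the range for the 2nd.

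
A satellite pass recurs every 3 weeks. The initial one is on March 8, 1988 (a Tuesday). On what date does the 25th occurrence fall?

The 25th occurrence is 24 intervals after the first: 24 × 21 = 504 days after March 8, 1988.
March has 31 days — 23 days to the end of March leaves 481.
From end of March to end of 1988 is 275 days (206 left).
January has 31 days (175 left).
February has 28 days (147 left).
March has 31 days (116 left).
April has 30 days (86 left).
May has 31 days (55 left).
June has 30 days (25 left).
25 days into July → July 25, 1989.

July 25, 1989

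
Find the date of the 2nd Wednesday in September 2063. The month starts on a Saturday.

September 2063 begins on a Saturday, so the first Wednesday is September 5 (4 days later).
The 2nd Wednesday is 1 weeks later: 5 + 7 = 12.

12 September 2063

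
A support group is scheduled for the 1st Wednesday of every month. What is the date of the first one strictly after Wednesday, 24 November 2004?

1 December 2004

November 2004 starts on a Monday, so its 1st Wednesday is 3 November 2004 (2 days in).
That is not after 24 November 2004, so look at December 2004.
December 2004 starts on a Wednesday, so its 1st Wednesday is 1 December 2004.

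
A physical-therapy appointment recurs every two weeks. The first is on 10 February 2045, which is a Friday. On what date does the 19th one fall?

20 October 2045

The 19th occurrence is 18 intervals after the first: 18 × 14 = 252 days after 10 February 2045.
February has 28 days — 18 days to the end of February leaves 234.
March has 31 days (203 left).
April has 30 days (173 left).
May has 31 days (142 left).
June has 30 days (112 left).
July has 31 days (81 left).
August has 31 days (50 left).
September has 30 days (20 left).
20 days into October → 20 October 2045.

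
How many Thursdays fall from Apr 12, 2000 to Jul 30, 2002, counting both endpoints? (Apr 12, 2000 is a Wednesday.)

120

Apr 12, 2000 is a Wednesday; the first Thursday on or after it is Apr 13, 2000 (1 day later).
From Apr 13, 2000 to Jul 30, 2002: 262 + 365 + 211 = 838 days (rest of 2000, 2001, to Jul 30, 2002 in 2002).
838 ÷ 7 = 119 full weeks with remainder 5, so 119 more Thursdays after the first → 120.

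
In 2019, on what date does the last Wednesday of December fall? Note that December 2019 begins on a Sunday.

25 December 2019

December 2019 begins on a Sunday, so the first Wednesday is December 4 (3 days later).
December 2019 has 31 days. Adding weeks: 4, 11, 18, 25 — the last one ≤ 31 is the 25th.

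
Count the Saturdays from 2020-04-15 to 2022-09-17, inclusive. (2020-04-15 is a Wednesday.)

127

2020-04-15 is a Wednesday; the first Saturday on or after it is 2020-04-18 (3 days later).
From 2020-04-18 to 2022-09-17: 257 + 365 + 260 = 882 days (rest of 2020, 2021, to 2022-09-17 in 2022).
882 ÷ 7 = 126 full weeks with remainder 0, so 126 more Saturdays after the first → 127.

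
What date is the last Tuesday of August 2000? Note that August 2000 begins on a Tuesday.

August 2000 begins on a Tuesday, so the first Tuesday is August 1.
August 2000 has 31 days. Adding weeks: 1, 8, 15, 22, 29 — the last one ≤ 31 is the 29th.

29 August 2000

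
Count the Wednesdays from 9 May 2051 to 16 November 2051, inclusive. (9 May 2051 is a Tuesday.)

9 May 2051 is a Tuesday; the first Wednesday on or after it is 10 May 2051 (1 day later).
From 10 May 2051 to 16 November 2051: 21 + 30 + 31 + 31 + 30 + 31 + 16 = 190 days (rest of May, June, July, August, September, October, November).
190 ÷ 7 = 27 full weeks with remainder 1, so 27 more Wednesdays after the first → 28.

28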